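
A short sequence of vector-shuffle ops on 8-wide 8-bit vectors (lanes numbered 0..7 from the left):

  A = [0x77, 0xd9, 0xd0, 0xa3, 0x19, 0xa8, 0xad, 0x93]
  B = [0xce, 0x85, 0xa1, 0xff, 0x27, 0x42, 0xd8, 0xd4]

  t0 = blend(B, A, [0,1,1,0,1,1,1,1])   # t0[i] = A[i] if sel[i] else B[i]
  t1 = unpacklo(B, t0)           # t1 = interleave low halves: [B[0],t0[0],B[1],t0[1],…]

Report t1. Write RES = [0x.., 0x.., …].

RES = [0xce, 0xce, 0x85, 0xd9, 0xa1, 0xd0, 0xff, 0xff]

  t0: ce d9 d0 ff 19 a8 ad 93
  t1: ce ce 85 d9 a1 d0 ff ff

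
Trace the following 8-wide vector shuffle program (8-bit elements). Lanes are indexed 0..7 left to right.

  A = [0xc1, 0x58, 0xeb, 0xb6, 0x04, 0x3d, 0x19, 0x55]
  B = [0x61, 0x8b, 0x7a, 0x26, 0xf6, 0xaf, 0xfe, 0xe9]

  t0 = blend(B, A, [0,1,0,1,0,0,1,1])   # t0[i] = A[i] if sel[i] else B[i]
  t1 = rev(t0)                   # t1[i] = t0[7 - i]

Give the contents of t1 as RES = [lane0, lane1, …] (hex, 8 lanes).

RES = [ 0x55  0x19  0xaf  0xf6  0xb6  0x7a  0x58  0x61 ]

t0 = [0x61, 0x58, 0x7a, 0xb6, 0xf6, 0xaf, 0x19, 0x55]
t1 = [0x55, 0x19, 0xaf, 0xf6, 0xb6, 0x7a, 0x58, 0x61]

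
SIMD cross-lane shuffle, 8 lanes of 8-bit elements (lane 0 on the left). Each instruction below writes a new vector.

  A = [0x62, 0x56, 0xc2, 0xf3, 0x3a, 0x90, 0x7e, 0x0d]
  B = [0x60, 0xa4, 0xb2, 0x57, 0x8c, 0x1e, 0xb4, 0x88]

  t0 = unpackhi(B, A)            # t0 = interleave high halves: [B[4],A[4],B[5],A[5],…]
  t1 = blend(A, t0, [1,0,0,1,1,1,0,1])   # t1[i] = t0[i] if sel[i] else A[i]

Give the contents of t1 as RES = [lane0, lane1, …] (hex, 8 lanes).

t0 = [0x8c, 0x3a, 0x1e, 0x90, 0xb4, 0x7e, 0x88, 0x0d]
t1 = [0x8c, 0x56, 0xc2, 0x90, 0xb4, 0x7e, 0x7e, 0x0d]

RES = [ 0x8c  0x56  0xc2  0x90  0xb4  0x7e  0x7e  0x0d ]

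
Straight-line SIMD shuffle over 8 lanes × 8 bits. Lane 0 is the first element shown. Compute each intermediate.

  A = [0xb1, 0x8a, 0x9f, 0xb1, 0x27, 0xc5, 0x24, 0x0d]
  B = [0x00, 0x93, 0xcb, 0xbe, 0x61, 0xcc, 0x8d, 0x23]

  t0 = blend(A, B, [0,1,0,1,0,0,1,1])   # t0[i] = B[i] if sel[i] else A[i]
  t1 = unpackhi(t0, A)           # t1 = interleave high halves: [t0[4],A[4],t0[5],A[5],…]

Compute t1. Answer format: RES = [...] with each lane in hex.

t0 = [0xb1, 0x93, 0x9f, 0xbe, 0x27, 0xc5, 0x8d, 0x23]
t1 = [0x27, 0x27, 0xc5, 0xc5, 0x8d, 0x24, 0x23, 0x0d]

RES = [ 0x27  0x27  0xc5  0xc5  0x8d  0x24  0x23  0x0d ]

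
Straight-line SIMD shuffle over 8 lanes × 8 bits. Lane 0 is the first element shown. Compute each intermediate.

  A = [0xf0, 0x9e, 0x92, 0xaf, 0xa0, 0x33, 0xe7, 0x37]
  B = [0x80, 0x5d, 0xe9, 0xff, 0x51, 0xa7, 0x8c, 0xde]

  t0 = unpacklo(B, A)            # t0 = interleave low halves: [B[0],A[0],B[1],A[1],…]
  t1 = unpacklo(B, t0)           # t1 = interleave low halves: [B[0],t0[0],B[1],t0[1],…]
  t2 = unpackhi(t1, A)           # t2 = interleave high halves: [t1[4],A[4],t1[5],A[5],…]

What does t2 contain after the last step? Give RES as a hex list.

RES = [ 0xe9  0xa0  0x5d  0x33  0xff  0xe7  0x9e  0x37 ]

t0 = [0x80, 0xf0, 0x5d, 0x9e, 0xe9, 0x92, 0xff, 0xaf]
t1 = [0x80, 0x80, 0x5d, 0xf0, 0xe9, 0x5d, 0xff, 0x9e]
t2 = [0xe9, 0xa0, 0x5d, 0x33, 0xff, 0xe7, 0x9e, 0x37]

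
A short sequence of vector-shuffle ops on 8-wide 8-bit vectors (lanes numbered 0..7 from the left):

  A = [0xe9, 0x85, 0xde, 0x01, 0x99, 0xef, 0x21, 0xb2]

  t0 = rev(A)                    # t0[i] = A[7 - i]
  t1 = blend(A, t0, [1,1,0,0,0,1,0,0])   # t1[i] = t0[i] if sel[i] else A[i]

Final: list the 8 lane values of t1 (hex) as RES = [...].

RES = [0xb2, 0x21, 0xde, 0x01, 0x99, 0xde, 0x21, 0xb2]

→ t0 |b2|21|ef|99|01|de|85|e9|
→ t1 |b2|21|de|01|99|de|21|b2|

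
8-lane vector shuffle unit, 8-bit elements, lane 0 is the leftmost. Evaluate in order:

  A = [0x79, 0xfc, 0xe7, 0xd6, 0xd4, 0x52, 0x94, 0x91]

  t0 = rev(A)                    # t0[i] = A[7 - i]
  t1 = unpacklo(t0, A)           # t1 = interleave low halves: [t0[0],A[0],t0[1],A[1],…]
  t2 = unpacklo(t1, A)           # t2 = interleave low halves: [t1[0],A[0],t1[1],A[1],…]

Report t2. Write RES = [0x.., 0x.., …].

t0 = [0x91, 0x94, 0x52, 0xd4, 0xd6, 0xe7, 0xfc, 0x79]
t1 = [0x91, 0x79, 0x94, 0xfc, 0x52, 0xe7, 0xd4, 0xd6]
t2 = [0x91, 0x79, 0x79, 0xfc, 0x94, 0xe7, 0xfc, 0xd6]

RES = [ 0x91  0x79  0x79  0xfc  0x94  0xe7  0xfc  0xd6 ]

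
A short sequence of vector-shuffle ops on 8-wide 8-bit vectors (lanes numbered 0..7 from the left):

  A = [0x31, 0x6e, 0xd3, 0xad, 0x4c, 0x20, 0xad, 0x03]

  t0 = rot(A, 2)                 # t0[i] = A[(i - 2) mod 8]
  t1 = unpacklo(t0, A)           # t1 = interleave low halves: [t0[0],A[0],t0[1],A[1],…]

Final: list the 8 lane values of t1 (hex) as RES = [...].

RES = [0xad, 0x31, 0x03, 0x6e, 0x31, 0xd3, 0x6e, 0xad]

→ t0 |ad|03|31|6e|d3|ad|4c|20|
→ t1 |ad|31|03|6e|31|d3|6e|ad|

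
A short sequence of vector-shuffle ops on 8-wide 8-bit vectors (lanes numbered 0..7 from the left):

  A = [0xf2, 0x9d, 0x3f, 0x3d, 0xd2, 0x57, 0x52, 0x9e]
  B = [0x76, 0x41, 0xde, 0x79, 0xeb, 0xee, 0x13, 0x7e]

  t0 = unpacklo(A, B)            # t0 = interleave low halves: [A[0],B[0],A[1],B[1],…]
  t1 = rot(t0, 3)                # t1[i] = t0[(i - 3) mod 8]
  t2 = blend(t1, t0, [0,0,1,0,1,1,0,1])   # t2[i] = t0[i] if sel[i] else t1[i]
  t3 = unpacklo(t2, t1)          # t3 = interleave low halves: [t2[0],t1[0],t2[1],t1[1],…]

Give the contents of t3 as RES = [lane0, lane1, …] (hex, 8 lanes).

→ t0 |f2|76|9d|41|3f|de|3d|79|
→ t1 |de|3d|79|f2|76|9d|41|3f|
→ t2 |de|3d|9d|f2|3f|de|41|79|
→ t3 |de|de|3d|3d|9d|79|f2|f2|

RES = [0xde, 0xde, 0x3d, 0x3d, 0x9d, 0x79, 0xf2, 0xf2]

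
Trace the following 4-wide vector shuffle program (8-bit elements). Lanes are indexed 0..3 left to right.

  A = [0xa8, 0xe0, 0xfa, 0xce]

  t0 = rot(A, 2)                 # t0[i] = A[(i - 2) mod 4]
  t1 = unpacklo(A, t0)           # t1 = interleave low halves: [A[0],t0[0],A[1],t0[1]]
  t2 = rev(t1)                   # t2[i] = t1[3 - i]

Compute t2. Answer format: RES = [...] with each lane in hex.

→ t0 |fa|ce|a8|e0|
→ t1 |a8|fa|e0|ce|
→ t2 |ce|e0|fa|a8|

RES = [ 0xce  0xe0  0xfa  0xa8 ]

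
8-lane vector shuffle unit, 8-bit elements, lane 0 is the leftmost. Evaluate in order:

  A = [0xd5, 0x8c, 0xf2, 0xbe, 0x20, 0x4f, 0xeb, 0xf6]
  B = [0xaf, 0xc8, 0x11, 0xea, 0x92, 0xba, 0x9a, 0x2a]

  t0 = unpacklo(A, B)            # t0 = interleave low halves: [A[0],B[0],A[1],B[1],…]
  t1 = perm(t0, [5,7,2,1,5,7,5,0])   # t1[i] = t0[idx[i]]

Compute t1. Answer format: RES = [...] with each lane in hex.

→ t0 |d5|af|8c|c8|f2|11|be|ea|
→ t1 |11|ea|8c|af|11|ea|11|d5|

RES = [ 0x11  0xea  0x8c  0xaf  0x11  0xea  0x11  0xd5 ]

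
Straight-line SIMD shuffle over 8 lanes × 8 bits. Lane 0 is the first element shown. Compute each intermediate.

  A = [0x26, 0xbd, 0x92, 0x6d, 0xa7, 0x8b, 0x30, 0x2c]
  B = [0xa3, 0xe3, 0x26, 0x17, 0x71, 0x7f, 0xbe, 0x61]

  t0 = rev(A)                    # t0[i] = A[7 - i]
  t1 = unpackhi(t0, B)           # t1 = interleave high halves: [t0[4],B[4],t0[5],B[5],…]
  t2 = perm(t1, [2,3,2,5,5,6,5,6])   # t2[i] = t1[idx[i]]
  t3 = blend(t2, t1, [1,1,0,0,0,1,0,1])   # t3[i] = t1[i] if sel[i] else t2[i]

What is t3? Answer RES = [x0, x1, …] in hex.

t0 = [0x2c, 0x30, 0x8b, 0xa7, 0x6d, 0x92, 0xbd, 0x26]
t1 = [0x6d, 0x71, 0x92, 0x7f, 0xbd, 0xbe, 0x26, 0x61]
t2 = [0x92, 0x7f, 0x92, 0xbe, 0xbe, 0x26, 0xbe, 0x26]
t3 = [0x6d, 0x71, 0x92, 0xbe, 0xbe, 0xbe, 0xbe, 0x61]

RES = [0x6d, 0x71, 0x92, 0xbe, 0xbe, 0xbe, 0xbe, 0x61]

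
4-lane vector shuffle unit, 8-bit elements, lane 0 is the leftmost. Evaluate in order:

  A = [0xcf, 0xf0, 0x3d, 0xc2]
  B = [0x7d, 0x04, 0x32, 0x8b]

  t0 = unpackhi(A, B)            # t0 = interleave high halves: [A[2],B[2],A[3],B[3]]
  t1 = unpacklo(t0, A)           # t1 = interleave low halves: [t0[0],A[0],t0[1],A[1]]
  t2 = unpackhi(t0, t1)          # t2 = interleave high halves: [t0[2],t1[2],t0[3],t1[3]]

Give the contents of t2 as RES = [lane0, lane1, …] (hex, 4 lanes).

RES = [0xc2, 0x32, 0x8b, 0xf0]

t0 = [0x3d, 0x32, 0xc2, 0x8b]
t1 = [0x3d, 0xcf, 0x32, 0xf0]
t2 = [0xc2, 0x32, 0x8b, 0xf0]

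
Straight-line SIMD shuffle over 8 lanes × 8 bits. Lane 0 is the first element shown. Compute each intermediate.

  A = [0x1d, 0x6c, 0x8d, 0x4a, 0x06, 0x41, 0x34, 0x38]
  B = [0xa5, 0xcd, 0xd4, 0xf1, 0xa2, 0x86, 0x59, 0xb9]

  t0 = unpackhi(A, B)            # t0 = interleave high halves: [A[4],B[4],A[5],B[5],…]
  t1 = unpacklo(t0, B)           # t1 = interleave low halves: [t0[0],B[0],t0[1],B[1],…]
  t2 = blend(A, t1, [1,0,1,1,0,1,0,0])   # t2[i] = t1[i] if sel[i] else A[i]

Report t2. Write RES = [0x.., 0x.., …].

→ t0 |06|a2|41|86|34|59|38|b9|
→ t1 |06|a5|a2|cd|41|d4|86|f1|
→ t2 |06|6c|a2|cd|06|d4|34|38|

RES = [ 0x06  0x6c  0xa2  0xcd  0x06  0xd4  0x34  0x38 ]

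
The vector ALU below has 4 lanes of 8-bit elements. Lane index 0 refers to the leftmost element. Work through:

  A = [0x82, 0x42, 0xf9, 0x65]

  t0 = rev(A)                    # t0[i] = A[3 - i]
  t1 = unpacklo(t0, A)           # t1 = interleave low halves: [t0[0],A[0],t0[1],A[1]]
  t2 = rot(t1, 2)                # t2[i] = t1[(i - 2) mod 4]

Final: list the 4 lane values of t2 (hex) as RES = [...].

→ t0 |65|f9|42|82|
→ t1 |65|82|f9|42|
→ t2 |f9|42|65|82|

RES = [ 0xf9  0x42  0x65  0x82 ]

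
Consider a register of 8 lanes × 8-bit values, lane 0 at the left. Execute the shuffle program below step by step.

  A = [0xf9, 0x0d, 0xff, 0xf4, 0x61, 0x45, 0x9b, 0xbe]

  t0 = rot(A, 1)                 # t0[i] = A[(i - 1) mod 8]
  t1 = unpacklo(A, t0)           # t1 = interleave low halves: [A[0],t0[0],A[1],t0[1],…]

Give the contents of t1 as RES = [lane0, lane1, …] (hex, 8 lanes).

→ t0 |be|f9|0d|ff|f4|61|45|9b|
→ t1 |f9|be|0d|f9|ff|0d|f4|ff|

RES = [ 0xf9  0xbe  0x0d  0xf9  0xff  0x0d  0xf4  0xff ]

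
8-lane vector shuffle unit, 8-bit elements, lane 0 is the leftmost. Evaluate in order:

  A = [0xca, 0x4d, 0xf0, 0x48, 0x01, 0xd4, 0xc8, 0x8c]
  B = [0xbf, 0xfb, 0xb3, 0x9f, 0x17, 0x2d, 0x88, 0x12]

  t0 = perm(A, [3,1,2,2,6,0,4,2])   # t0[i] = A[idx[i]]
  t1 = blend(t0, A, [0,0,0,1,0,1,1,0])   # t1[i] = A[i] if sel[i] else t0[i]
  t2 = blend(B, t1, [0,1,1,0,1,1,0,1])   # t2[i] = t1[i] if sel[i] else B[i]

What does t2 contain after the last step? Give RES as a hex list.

→ t0 |48|4d|f0|f0|c8|ca|01|f0|
→ t1 |48|4d|f0|48|c8|d4|c8|f0|
→ t2 |bf|4d|f0|9f|c8|d4|88|f0|

RES = [ 0xbf  0x4d  0xf0  0x9f  0xc8  0xd4  0x88  0xf0 ]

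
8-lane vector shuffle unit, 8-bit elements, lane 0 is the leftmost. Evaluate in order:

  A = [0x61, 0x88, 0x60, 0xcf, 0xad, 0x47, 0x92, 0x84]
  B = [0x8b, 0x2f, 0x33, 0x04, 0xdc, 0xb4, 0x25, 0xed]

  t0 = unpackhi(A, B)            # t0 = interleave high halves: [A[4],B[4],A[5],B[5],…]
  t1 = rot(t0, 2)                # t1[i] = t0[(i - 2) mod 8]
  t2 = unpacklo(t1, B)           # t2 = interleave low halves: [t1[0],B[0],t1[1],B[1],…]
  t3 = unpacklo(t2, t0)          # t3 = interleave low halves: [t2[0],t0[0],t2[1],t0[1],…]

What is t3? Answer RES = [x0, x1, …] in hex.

RES = [0x84, 0xad, 0x8b, 0xdc, 0xed, 0x47, 0x2f, 0xb4]

  t0: ad dc 47 b4 92 25 84 ed
  t1: 84 ed ad dc 47 b4 92 25
  t2: 84 8b ed 2f ad 33 dc 04
  t3: 84 ad 8b dc ed 47 2f b4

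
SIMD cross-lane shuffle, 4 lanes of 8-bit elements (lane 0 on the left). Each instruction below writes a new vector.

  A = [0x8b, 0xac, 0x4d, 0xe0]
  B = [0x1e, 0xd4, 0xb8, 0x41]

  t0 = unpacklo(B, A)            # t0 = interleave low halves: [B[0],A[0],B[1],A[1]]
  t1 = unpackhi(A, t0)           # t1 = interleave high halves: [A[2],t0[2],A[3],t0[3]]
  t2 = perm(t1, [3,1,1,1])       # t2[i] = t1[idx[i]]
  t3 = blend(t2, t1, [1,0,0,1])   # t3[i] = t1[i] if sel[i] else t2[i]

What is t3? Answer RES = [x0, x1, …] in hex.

RES = [0x4d, 0xd4, 0xd4, 0xac]

  t0: 1e 8b d4 ac
  t1: 4d d4 e0 ac
  t2: ac d4 d4 d4
  t3: 4d d4 d4 ac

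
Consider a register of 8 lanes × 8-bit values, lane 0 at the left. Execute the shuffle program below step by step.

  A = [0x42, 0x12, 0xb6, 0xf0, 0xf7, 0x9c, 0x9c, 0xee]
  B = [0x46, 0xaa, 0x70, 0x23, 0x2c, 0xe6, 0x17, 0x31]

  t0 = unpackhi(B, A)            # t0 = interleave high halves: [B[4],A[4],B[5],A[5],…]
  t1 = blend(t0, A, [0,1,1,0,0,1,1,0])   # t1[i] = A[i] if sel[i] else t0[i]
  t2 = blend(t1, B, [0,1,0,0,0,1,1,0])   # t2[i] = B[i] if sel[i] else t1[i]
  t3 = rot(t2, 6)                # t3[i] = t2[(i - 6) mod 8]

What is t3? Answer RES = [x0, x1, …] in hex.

t0 = [0x2c, 0xf7, 0xe6, 0x9c, 0x17, 0x9c, 0x31, 0xee]
t1 = [0x2c, 0x12, 0xb6, 0x9c, 0x17, 0x9c, 0x9c, 0xee]
t2 = [0x2c, 0xaa, 0xb6, 0x9c, 0x17, 0xe6, 0x17, 0xee]
t3 = [0xb6, 0x9c, 0x17, 0xe6, 0x17, 0xee, 0x2c, 0xaa]

RES = [0xb6, 0x9c, 0x17, 0xe6, 0x17, 0xee, 0x2c, 0xaa]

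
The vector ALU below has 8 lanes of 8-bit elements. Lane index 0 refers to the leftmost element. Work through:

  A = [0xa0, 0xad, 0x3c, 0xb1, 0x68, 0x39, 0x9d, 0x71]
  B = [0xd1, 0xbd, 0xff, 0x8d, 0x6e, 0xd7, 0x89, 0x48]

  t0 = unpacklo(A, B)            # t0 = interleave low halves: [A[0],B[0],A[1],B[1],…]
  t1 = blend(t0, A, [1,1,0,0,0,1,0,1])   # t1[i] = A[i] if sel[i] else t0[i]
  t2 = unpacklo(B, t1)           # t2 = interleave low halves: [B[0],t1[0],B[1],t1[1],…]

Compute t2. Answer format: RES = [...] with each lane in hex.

→ t0 |a0|d1|ad|bd|3c|ff|b1|8d|
→ t1 |a0|ad|ad|bd|3c|39|b1|71|
→ t2 |d1|a0|bd|ad|ff|ad|8d|bd|

RES = [0xd1, 0xa0, 0xbd, 0xad, 0xff, 0xad, 0x8d, 0xbd]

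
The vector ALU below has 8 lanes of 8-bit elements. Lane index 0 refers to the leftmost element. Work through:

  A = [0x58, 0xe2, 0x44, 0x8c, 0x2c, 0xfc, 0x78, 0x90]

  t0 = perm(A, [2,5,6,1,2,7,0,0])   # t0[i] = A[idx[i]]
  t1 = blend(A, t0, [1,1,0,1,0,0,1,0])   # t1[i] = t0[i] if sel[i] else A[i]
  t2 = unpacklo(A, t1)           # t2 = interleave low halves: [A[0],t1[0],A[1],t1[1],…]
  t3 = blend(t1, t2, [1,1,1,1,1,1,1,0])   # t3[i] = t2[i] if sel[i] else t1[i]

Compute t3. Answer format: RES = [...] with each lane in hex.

RES = [0x58, 0x44, 0xe2, 0xfc, 0x44, 0x44, 0x8c, 0x90]

→ t0 |44|fc|78|e2|44|90|58|58|
→ t1 |44|fc|44|e2|2c|fc|58|90|
→ t2 |58|44|e2|fc|44|44|8c|e2|
→ t3 |58|44|e2|fc|44|44|8c|90|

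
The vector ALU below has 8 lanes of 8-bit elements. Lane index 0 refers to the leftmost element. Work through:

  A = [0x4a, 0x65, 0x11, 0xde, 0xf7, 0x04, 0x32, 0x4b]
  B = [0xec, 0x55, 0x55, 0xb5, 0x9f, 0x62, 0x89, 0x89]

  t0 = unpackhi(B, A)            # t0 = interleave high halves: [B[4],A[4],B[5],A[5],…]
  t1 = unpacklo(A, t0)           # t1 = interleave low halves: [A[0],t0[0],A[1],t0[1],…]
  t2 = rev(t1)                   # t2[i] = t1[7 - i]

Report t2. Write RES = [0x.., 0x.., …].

RES = [ 0x04  0xde  0x62  0x11  0xf7  0x65  0x9f  0x4a ]

t0 = [0x9f, 0xf7, 0x62, 0x04, 0x89, 0x32, 0x89, 0x4b]
t1 = [0x4a, 0x9f, 0x65, 0xf7, 0x11, 0x62, 0xde, 0x04]
t2 = [0x04, 0xde, 0x62, 0x11, 0xf7, 0x65, 0x9f, 0x4a]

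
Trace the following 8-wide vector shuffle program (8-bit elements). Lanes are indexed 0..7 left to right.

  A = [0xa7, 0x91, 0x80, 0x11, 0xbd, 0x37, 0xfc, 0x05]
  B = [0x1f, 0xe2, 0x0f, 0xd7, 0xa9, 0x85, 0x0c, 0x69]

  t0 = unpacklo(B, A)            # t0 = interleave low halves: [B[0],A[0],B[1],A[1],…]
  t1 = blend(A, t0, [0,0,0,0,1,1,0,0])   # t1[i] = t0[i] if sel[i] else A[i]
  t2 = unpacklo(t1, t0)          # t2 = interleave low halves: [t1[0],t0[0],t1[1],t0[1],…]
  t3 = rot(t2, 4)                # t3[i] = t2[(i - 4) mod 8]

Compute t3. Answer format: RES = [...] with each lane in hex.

→ t0 |1f|a7|e2|91|0f|80|d7|11|
→ t1 |a7|91|80|11|0f|80|fc|05|
→ t2 |a7|1f|91|a7|80|e2|11|91|
→ t3 |80|e2|11|91|a7|1f|91|a7|

RES = [ 0x80  0xe2  0x11  0x91  0xa7  0x1f  0x91  0xa7 ]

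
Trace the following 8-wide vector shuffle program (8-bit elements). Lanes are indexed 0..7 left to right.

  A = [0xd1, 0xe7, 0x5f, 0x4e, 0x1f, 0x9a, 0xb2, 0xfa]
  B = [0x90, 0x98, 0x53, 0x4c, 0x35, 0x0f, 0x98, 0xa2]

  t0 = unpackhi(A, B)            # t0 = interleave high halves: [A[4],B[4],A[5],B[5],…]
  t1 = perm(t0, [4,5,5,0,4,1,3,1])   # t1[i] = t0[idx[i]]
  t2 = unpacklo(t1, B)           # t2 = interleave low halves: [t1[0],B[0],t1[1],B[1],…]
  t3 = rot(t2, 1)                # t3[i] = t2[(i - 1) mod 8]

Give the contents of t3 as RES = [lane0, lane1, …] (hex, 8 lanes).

RES = [ 0x4c  0xb2  0x90  0x98  0x98  0x98  0x53  0x1f ]

  t0: 1f 35 9a 0f b2 98 fa a2
  t1: b2 98 98 1f b2 35 0f 35
  t2: b2 90 98 98 98 53 1f 4c
  t3: 4c b2 90 98 98 98 53 1f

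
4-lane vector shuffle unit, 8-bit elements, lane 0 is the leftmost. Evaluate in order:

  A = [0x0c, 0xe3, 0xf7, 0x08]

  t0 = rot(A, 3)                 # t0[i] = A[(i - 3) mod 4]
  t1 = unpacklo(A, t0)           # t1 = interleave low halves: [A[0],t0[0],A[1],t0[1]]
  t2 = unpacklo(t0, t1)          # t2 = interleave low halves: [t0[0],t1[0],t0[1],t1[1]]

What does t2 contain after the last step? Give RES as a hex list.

RES = [0xe3, 0x0c, 0xf7, 0xe3]

t0 = [0xe3, 0xf7, 0x08, 0x0c]
t1 = [0x0c, 0xe3, 0xe3, 0xf7]
t2 = [0xe3, 0x0c, 0xf7, 0xe3]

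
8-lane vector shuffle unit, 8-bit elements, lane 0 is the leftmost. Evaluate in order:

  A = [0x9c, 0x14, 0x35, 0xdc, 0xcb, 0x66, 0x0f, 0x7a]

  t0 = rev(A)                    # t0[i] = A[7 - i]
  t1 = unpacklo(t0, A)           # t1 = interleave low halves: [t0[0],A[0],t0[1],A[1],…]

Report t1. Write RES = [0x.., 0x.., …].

  t0: 7a 0f 66 cb dc 35 14 9c
  t1: 7a 9c 0f 14 66 35 cb dc

RES = [0x7a, 0x9c, 0x0f, 0x14, 0x66, 0x35, 0xcb, 0xdc]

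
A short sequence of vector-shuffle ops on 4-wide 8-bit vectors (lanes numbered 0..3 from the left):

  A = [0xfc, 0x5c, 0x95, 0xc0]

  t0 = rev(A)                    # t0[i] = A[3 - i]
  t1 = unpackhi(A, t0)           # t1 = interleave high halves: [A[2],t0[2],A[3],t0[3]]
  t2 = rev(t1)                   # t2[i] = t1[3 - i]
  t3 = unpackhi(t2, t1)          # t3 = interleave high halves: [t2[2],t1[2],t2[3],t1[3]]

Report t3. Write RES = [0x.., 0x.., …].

→ t0 |c0|95|5c|fc|
→ t1 |95|5c|c0|fc|
→ t2 |fc|c0|5c|95|
→ t3 |5c|c0|95|fc|

RES = [ 0x5c  0xc0  0x95  0xfc ]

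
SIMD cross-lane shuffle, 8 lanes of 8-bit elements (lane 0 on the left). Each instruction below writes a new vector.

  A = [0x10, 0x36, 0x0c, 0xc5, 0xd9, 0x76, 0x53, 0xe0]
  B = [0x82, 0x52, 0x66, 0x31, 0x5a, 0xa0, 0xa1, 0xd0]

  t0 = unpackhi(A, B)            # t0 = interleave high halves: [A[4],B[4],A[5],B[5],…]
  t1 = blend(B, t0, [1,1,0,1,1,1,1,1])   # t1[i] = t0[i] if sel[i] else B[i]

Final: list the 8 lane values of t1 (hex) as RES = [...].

  t0: d9 5a 76 a0 53 a1 e0 d0
  t1: d9 5a 66 a0 53 a1 e0 d0

RES = [ 0xd9  0x5a  0x66  0xa0  0x53  0xa1  0xe0  0xd0 ]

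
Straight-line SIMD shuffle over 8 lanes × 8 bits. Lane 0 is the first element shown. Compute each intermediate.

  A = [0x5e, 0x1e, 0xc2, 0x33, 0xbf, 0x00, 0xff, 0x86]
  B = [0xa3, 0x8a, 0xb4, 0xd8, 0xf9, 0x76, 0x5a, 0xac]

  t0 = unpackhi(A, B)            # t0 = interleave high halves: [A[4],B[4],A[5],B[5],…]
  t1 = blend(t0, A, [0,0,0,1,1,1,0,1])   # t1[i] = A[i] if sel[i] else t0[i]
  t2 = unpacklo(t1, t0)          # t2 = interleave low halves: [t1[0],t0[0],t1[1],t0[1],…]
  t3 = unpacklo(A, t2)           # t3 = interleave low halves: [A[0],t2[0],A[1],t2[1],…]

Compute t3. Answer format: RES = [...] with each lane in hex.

RES = [0x5e, 0xbf, 0x1e, 0xbf, 0xc2, 0xf9, 0x33, 0xf9]

→ t0 |bf|f9|00|76|ff|5a|86|ac|
→ t1 |bf|f9|00|33|bf|00|86|86|
→ t2 |bf|bf|f9|f9|00|00|33|76|
→ t3 |5e|bf|1e|bf|c2|f9|33|f9|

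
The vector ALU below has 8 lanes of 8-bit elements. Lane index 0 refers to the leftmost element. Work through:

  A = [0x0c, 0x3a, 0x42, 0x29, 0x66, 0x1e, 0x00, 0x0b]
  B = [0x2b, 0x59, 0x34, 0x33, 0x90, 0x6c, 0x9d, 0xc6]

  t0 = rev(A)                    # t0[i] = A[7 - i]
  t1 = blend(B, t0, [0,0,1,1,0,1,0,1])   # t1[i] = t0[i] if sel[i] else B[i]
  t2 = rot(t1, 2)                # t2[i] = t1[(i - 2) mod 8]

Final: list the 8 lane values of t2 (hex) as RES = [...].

t0 = [0x0b, 0x00, 0x1e, 0x66, 0x29, 0x42, 0x3a, 0x0c]
t1 = [0x2b, 0x59, 0x1e, 0x66, 0x90, 0x42, 0x9d, 0x0c]
t2 = [0x9d, 0x0c, 0x2b, 0x59, 0x1e, 0x66, 0x90, 0x42]

RES = [0x9d, 0x0c, 0x2b, 0x59, 0x1e, 0x66, 0x90, 0x42]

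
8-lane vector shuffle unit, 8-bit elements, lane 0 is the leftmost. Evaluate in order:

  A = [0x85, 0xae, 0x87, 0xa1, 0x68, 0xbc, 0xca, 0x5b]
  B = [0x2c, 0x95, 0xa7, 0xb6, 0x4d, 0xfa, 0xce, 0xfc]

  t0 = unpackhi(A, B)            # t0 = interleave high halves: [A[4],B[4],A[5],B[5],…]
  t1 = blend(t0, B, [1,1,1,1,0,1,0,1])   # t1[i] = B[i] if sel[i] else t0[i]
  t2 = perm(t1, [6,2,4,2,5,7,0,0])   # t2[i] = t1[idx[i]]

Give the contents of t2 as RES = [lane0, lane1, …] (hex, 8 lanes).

t0 = [0x68, 0x4d, 0xbc, 0xfa, 0xca, 0xce, 0x5b, 0xfc]
t1 = [0x2c, 0x95, 0xa7, 0xb6, 0xca, 0xfa, 0x5b, 0xfc]
t2 = [0x5b, 0xa7, 0xca, 0xa7, 0xfa, 0xfc, 0x2c, 0x2c]

RES = [ 0x5b  0xa7  0xca  0xa7  0xfa  0xfc  0x2c  0x2c ]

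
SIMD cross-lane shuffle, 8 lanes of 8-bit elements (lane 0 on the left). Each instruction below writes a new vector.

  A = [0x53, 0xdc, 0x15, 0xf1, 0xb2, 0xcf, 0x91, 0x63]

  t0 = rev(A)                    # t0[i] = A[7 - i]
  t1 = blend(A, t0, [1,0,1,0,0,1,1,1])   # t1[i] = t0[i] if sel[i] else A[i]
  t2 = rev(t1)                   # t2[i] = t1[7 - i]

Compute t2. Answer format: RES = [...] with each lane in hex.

RES = [0x53, 0xdc, 0x15, 0xb2, 0xf1, 0xcf, 0xdc, 0x63]

→ t0 |63|91|cf|b2|f1|15|dc|53|
→ t1 |63|dc|cf|f1|b2|15|dc|53|
→ t2 |53|dc|15|b2|f1|cf|dc|63|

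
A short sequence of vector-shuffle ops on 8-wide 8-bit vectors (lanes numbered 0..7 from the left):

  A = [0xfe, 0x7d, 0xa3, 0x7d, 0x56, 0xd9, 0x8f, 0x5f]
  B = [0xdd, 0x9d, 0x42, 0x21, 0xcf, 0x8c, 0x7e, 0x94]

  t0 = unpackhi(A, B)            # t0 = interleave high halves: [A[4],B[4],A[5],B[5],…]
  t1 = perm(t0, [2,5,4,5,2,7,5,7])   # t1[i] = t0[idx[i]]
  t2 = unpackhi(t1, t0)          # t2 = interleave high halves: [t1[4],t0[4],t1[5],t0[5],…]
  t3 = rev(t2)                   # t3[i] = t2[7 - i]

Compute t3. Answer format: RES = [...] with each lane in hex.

t0 = [0x56, 0xcf, 0xd9, 0x8c, 0x8f, 0x7e, 0x5f, 0x94]
t1 = [0xd9, 0x7e, 0x8f, 0x7e, 0xd9, 0x94, 0x7e, 0x94]
t2 = [0xd9, 0x8f, 0x94, 0x7e, 0x7e, 0x5f, 0x94, 0x94]
t3 = [0x94, 0x94, 0x5f, 0x7e, 0x7e, 0x94, 0x8f, 0xd9]

RES = [ 0x94  0x94  0x5f  0x7e  0x7e  0x94  0x8f  0xd9 ]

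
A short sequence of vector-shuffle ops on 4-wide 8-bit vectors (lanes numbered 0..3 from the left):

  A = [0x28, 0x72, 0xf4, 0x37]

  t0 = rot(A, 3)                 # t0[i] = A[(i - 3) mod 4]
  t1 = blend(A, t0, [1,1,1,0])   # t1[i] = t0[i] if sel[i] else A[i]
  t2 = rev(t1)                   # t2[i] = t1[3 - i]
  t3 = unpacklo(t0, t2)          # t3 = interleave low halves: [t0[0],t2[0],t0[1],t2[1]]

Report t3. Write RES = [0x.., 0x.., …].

RES = [0x72, 0x37, 0xf4, 0x37]

→ t0 |72|f4|37|28|
→ t1 |72|f4|37|37|
→ t2 |37|37|f4|72|
→ t3 |72|37|f4|37|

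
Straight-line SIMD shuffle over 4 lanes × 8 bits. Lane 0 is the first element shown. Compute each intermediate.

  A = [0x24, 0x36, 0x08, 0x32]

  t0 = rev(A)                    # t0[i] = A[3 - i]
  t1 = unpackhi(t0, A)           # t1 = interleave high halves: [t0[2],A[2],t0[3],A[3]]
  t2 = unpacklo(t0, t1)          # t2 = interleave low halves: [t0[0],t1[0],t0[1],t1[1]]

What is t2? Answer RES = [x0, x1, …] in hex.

t0 = [0x32, 0x08, 0x36, 0x24]
t1 = [0x36, 0x08, 0x24, 0x32]
t2 = [0x32, 0x36, 0x08, 0x08]

RES = [ 0x32  0x36  0x08  0x08 ]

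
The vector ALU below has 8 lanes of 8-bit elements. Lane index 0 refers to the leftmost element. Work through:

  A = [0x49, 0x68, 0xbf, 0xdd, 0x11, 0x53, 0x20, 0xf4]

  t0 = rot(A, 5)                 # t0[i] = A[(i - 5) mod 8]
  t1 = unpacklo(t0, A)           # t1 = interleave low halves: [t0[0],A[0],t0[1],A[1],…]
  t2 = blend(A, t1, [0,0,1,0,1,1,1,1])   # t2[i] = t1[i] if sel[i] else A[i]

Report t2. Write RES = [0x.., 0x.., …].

RES = [ 0x49  0x68  0x11  0xdd  0x53  0xbf  0x20  0xdd ]

→ t0 |dd|11|53|20|f4|49|68|bf|
→ t1 |dd|49|11|68|53|bf|20|dd|
→ t2 |49|68|11|dd|53|bf|20|dd|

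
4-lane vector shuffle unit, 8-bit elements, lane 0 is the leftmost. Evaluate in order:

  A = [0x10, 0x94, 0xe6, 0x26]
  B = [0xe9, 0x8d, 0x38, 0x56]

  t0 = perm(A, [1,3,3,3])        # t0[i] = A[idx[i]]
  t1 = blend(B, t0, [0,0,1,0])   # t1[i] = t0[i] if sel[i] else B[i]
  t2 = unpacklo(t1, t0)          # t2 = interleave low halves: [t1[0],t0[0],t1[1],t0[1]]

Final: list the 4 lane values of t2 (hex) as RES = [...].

RES = [ 0xe9  0x94  0x8d  0x26 ]

t0 = [0x94, 0x26, 0x26, 0x26]
t1 = [0xe9, 0x8d, 0x26, 0x56]
t2 = [0xe9, 0x94, 0x8d, 0x26]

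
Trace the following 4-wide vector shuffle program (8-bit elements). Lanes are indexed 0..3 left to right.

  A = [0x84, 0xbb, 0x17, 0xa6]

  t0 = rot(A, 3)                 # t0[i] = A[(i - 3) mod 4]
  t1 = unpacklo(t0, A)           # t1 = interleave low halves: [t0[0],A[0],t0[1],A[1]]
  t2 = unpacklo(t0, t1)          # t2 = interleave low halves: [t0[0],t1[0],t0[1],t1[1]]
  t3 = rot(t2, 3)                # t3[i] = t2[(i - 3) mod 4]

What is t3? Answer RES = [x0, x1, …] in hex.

RES = [0xbb, 0x17, 0x84, 0xbb]

t0 = [0xbb, 0x17, 0xa6, 0x84]
t1 = [0xbb, 0x84, 0x17, 0xbb]
t2 = [0xbb, 0xbb, 0x17, 0x84]
t3 = [0xbb, 0x17, 0x84, 0xbb]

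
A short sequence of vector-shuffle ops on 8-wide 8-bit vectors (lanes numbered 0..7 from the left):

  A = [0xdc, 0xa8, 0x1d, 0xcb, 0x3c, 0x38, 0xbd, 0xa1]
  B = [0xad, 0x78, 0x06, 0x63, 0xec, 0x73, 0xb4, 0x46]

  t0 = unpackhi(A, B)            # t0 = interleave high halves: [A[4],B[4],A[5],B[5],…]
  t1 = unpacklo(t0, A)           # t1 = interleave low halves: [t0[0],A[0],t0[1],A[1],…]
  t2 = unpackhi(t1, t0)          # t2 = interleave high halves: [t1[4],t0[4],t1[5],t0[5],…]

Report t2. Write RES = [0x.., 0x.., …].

t0 = [0x3c, 0xec, 0x38, 0x73, 0xbd, 0xb4, 0xa1, 0x46]
t1 = [0x3c, 0xdc, 0xec, 0xa8, 0x38, 0x1d, 0x73, 0xcb]
t2 = [0x38, 0xbd, 0x1d, 0xb4, 0x73, 0xa1, 0xcb, 0x46]

RES = [ 0x38  0xbd  0x1d  0xb4  0x73  0xa1  0xcb  0x46 ]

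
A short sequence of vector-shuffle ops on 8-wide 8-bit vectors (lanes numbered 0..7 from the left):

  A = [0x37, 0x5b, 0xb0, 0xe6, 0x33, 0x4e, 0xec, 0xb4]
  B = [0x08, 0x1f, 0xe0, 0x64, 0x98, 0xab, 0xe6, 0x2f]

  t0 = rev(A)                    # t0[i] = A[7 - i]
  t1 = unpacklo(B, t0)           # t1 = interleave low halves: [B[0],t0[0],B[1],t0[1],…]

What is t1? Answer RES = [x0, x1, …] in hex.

RES = [0x08, 0xb4, 0x1f, 0xec, 0xe0, 0x4e, 0x64, 0x33]

  t0: b4 ec 4e 33 e6 b0 5b 37
  t1: 08 b4 1f ec e0 4e 64 33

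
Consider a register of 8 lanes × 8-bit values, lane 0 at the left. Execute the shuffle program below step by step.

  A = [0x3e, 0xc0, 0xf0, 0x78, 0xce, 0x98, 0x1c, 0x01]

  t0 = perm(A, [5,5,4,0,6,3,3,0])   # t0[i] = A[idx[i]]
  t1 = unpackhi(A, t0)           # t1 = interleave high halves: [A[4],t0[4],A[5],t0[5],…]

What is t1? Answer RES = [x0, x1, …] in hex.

  t0: 98 98 ce 3e 1c 78 78 3e
  t1: ce 1c 98 78 1c 78 01 3e

RES = [0xce, 0x1c, 0x98, 0x78, 0x1c, 0x78, 0x01, 0x3e]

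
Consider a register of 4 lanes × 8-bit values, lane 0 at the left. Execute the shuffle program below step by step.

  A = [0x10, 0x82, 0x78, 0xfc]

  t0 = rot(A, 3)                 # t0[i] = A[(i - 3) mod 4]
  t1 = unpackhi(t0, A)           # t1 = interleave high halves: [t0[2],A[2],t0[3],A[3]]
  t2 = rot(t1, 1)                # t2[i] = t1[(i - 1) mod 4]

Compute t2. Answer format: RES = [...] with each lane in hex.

  t0: 82 78 fc 10
  t1: fc 78 10 fc
  t2: fc fc 78 10

RES = [ 0xfc  0xfc  0x78  0x10 ]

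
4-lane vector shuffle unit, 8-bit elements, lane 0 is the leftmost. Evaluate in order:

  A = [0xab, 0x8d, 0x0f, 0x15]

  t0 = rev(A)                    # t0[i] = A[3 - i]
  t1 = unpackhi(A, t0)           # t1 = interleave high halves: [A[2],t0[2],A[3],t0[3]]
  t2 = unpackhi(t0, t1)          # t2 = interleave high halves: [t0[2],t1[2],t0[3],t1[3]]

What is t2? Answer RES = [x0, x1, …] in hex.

  t0: 15 0f 8d ab
  t1: 0f 8d 15 ab
  t2: 8d 15 ab ab

RES = [ 0x8d  0x15  0xab  0xab ]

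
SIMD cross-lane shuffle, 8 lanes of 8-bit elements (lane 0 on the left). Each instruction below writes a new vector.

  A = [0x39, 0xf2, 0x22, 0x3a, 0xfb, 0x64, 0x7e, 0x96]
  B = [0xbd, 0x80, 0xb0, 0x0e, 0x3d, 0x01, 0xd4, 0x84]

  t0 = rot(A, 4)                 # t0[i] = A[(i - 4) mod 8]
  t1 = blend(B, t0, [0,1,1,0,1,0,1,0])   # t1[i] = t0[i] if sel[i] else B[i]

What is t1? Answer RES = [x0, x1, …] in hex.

→ t0 |fb|64|7e|96|39|f2|22|3a|
→ t1 |bd|64|7e|0e|39|01|22|84|

RES = [ 0xbd  0x64  0x7e  0x0e  0x39  0x01  0x22  0x84 ]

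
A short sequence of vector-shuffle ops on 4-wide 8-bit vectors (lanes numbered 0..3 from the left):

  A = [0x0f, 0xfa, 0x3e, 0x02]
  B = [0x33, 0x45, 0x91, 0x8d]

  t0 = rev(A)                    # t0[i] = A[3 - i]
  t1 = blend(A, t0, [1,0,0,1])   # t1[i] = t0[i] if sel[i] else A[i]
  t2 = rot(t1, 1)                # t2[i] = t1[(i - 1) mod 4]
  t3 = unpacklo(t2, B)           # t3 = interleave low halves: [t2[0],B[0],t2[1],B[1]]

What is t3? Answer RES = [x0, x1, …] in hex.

RES = [ 0x0f  0x33  0x02  0x45 ]

→ t0 |02|3e|fa|0f|
→ t1 |02|fa|3e|0f|
→ t2 |0f|02|fa|3e|
→ t3 |0f|33|02|45|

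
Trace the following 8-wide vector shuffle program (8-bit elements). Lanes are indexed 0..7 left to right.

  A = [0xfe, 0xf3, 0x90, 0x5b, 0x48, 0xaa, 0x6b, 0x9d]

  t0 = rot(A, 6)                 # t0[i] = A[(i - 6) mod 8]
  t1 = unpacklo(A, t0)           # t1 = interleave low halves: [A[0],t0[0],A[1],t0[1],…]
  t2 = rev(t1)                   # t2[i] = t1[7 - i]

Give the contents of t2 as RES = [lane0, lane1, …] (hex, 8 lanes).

RES = [0xaa, 0x5b, 0x48, 0x90, 0x5b, 0xf3, 0x90, 0xfe]

  t0: 90 5b 48 aa 6b 9d fe f3
  t1: fe 90 f3 5b 90 48 5b aa
  t2: aa 5b 48 90 5b f3 90 fe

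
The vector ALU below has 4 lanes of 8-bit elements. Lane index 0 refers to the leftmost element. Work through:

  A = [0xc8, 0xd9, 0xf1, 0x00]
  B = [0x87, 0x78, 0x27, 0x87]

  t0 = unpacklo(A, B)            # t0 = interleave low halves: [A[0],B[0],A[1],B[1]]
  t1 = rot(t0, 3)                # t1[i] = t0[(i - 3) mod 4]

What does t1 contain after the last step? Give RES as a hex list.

→ t0 |c8|87|d9|78|
→ t1 |87|d9|78|c8|

RES = [0x87, 0xd9, 0x78, 0xc8]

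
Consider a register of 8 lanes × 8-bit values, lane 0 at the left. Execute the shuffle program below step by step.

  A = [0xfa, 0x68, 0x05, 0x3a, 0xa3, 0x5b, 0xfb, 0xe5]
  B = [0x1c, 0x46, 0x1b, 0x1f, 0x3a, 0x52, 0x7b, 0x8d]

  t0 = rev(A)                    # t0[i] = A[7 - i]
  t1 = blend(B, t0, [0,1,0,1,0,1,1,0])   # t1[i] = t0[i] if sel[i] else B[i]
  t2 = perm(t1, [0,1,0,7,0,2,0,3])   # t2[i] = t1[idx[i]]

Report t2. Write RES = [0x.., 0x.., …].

t0 = [0xe5, 0xfb, 0x5b, 0xa3, 0x3a, 0x05, 0x68, 0xfa]
t1 = [0x1c, 0xfb, 0x1b, 0xa3, 0x3a, 0x05, 0x68, 0x8d]
t2 = [0x1c, 0xfb, 0x1c, 0x8d, 0x1c, 0x1b, 0x1c, 0xa3]

RES = [ 0x1c  0xfb  0x1c  0x8d  0x1c  0x1b  0x1c  0xa3 ]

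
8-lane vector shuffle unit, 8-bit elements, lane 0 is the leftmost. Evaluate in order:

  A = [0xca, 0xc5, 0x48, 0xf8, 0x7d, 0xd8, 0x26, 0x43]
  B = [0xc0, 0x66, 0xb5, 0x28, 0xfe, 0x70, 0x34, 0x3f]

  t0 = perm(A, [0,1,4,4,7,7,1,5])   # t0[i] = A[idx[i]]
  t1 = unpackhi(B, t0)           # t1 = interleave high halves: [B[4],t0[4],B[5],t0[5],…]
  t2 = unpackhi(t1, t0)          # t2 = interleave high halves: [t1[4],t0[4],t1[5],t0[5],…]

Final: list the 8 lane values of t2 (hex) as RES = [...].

RES = [0x34, 0x43, 0xc5, 0x43, 0x3f, 0xc5, 0xd8, 0xd8]

  t0: ca c5 7d 7d 43 43 c5 d8
  t1: fe 43 70 43 34 c5 3f d8
  t2: 34 43 c5 43 3f c5 d8 d8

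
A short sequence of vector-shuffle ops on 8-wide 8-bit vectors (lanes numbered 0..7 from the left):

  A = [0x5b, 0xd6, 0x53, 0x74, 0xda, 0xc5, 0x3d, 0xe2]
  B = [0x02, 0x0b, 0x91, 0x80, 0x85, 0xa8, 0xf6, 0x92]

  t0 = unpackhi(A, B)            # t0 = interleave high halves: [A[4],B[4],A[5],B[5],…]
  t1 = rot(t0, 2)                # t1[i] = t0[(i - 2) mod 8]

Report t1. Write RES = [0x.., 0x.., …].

t0 = [0xda, 0x85, 0xc5, 0xa8, 0x3d, 0xf6, 0xe2, 0x92]
t1 = [0xe2, 0x92, 0xda, 0x85, 0xc5, 0xa8, 0x3d, 0xf6]

RES = [0xe2, 0x92, 0xda, 0x85, 0xc5, 0xa8, 0x3d, 0xf6]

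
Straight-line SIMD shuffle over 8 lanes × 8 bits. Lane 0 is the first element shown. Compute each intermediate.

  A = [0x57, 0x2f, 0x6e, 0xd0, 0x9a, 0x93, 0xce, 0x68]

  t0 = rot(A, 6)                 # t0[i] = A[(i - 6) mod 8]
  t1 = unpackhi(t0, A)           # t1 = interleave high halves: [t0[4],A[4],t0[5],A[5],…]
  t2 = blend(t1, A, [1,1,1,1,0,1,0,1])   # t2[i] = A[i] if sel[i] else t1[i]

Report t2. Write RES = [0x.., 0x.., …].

t0 = [0x6e, 0xd0, 0x9a, 0x93, 0xce, 0x68, 0x57, 0x2f]
t1 = [0xce, 0x9a, 0x68, 0x93, 0x57, 0xce, 0x2f, 0x68]
t2 = [0x57, 0x2f, 0x6e, 0xd0, 0x57, 0x93, 0x2f, 0x68]

RES = [ 0x57  0x2f  0x6e  0xd0  0x57  0x93  0x2f  0x68 ]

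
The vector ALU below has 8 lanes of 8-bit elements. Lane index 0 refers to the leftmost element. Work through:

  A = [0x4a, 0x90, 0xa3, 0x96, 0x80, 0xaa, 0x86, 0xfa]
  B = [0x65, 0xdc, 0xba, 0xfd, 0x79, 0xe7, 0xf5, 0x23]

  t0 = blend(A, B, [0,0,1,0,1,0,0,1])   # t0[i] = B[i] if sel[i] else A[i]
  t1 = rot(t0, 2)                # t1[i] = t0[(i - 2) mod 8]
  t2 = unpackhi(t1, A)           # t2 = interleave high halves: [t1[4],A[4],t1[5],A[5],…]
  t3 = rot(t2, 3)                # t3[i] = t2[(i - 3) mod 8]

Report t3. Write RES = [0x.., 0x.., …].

→ t0 |4a|90|ba|96|79|aa|86|23|
→ t1 |86|23|4a|90|ba|96|79|aa|
→ t2 |ba|80|96|aa|79|86|aa|fa|
→ t3 |86|aa|fa|ba|80|96|aa|79|

RES = [ 0x86  0xaa  0xfa  0xba  0x80  0x96  0xaa  0x79 ]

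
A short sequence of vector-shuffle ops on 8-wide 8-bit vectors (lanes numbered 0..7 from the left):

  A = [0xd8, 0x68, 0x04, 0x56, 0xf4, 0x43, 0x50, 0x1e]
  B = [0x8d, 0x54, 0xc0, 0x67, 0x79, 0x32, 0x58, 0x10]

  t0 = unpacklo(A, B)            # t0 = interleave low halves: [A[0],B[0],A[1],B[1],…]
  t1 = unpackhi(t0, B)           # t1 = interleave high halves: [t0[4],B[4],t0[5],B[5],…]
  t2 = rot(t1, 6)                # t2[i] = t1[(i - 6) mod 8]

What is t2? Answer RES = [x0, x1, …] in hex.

RES = [0xc0, 0x32, 0x56, 0x58, 0x67, 0x10, 0x04, 0x79]

→ t0 |d8|8d|68|54|04|c0|56|67|
→ t1 |04|79|c0|32|56|58|67|10|
→ t2 |c0|32|56|58|67|10|04|79|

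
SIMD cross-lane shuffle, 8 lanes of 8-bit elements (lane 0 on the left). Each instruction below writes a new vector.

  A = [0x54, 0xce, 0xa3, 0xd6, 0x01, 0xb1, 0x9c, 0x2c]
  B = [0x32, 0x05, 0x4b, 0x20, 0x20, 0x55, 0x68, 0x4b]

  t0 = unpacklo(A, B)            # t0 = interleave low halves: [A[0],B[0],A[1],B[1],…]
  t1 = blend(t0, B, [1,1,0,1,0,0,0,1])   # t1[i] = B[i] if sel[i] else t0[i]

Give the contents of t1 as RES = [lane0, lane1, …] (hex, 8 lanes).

t0 = [0x54, 0x32, 0xce, 0x05, 0xa3, 0x4b, 0xd6, 0x20]
t1 = [0x32, 0x05, 0xce, 0x20, 0xa3, 0x4b, 0xd6, 0x4b]

RES = [0x32, 0x05, 0xce, 0x20, 0xa3, 0x4b, 0xd6, 0x4b]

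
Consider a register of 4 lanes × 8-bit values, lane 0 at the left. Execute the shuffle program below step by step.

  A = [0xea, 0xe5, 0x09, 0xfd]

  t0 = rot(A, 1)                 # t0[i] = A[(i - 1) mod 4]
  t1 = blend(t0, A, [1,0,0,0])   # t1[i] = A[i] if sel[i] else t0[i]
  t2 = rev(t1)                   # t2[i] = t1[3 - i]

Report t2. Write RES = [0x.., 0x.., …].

RES = [0x09, 0xe5, 0xea, 0xea]

→ t0 |fd|ea|e5|09|
→ t1 |ea|ea|e5|09|
→ t2 |09|e5|ea|ea|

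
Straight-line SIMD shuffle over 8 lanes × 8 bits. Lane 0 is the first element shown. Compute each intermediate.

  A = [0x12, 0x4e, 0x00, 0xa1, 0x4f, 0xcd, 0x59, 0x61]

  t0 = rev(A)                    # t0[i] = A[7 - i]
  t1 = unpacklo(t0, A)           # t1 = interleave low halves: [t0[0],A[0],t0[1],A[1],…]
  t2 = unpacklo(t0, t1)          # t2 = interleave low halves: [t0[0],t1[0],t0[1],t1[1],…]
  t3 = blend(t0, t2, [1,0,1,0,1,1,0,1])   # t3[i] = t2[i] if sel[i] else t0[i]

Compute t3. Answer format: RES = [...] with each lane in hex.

RES = [0x61, 0x59, 0x59, 0x4f, 0xcd, 0x59, 0x4e, 0x4e]

→ t0 |61|59|cd|4f|a1|00|4e|12|
→ t1 |61|12|59|4e|cd|00|4f|a1|
→ t2 |61|61|59|12|cd|59|4f|4e|
→ t3 |61|59|59|4f|cd|59|4e|4e|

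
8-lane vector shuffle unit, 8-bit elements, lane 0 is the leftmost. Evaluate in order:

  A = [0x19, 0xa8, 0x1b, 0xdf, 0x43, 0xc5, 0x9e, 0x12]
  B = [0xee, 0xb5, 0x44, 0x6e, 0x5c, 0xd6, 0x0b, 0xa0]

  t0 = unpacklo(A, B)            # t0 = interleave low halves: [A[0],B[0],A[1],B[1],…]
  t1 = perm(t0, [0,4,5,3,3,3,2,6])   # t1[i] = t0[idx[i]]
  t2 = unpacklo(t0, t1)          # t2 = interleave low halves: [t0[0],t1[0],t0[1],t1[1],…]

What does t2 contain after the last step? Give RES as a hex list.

t0 = [0x19, 0xee, 0xa8, 0xb5, 0x1b, 0x44, 0xdf, 0x6e]
t1 = [0x19, 0x1b, 0x44, 0xb5, 0xb5, 0xb5, 0xa8, 0xdf]
t2 = [0x19, 0x19, 0xee, 0x1b, 0xa8, 0x44, 0xb5, 0xb5]

RES = [0x19, 0x19, 0xee, 0x1b, 0xa8, 0x44, 0xb5, 0xb5]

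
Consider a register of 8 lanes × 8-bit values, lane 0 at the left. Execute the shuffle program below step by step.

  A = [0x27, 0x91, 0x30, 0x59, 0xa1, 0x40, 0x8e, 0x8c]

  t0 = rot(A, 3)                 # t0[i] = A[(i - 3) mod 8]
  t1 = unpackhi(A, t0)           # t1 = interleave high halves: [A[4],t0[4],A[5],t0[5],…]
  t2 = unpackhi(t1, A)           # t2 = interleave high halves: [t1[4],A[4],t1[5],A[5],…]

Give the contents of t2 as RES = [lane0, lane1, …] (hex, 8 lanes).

t0 = [0x40, 0x8e, 0x8c, 0x27, 0x91, 0x30, 0x59, 0xa1]
t1 = [0xa1, 0x91, 0x40, 0x30, 0x8e, 0x59, 0x8c, 0xa1]
t2 = [0x8e, 0xa1, 0x59, 0x40, 0x8c, 0x8e, 0xa1, 0x8c]

RES = [ 0x8e  0xa1  0x59  0x40  0x8c  0x8e  0xa1  0x8c ]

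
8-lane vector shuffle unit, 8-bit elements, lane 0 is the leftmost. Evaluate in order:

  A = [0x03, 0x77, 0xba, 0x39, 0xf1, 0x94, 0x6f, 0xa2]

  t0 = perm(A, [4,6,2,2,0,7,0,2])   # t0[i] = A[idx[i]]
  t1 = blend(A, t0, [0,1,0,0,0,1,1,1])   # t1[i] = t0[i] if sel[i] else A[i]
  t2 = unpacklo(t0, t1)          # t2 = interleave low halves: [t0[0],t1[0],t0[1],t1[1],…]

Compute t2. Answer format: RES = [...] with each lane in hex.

  t0: f1 6f ba ba 03 a2 03 ba
  t1: 03 6f ba 39 f1 a2 03 ba
  t2: f1 03 6f 6f ba ba ba 39

RES = [0xf1, 0x03, 0x6f, 0x6f, 0xba, 0xba, 0xba, 0x39]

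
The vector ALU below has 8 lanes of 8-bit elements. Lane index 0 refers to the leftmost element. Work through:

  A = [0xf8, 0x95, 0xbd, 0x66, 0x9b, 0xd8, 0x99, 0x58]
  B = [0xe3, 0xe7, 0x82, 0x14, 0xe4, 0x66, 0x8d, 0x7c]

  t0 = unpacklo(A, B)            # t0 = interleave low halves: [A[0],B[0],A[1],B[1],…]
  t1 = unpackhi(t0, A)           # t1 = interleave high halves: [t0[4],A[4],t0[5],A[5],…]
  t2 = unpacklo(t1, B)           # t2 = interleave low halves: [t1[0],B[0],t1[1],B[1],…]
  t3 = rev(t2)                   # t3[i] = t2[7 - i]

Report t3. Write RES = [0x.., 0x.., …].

t0 = [0xf8, 0xe3, 0x95, 0xe7, 0xbd, 0x82, 0x66, 0x14]
t1 = [0xbd, 0x9b, 0x82, 0xd8, 0x66, 0x99, 0x14, 0x58]
t2 = [0xbd, 0xe3, 0x9b, 0xe7, 0x82, 0x82, 0xd8, 0x14]
t3 = [0x14, 0xd8, 0x82, 0x82, 0xe7, 0x9b, 0xe3, 0xbd]

RES = [ 0x14  0xd8  0x82  0x82  0xe7  0x9b  0xe3  0xbd ]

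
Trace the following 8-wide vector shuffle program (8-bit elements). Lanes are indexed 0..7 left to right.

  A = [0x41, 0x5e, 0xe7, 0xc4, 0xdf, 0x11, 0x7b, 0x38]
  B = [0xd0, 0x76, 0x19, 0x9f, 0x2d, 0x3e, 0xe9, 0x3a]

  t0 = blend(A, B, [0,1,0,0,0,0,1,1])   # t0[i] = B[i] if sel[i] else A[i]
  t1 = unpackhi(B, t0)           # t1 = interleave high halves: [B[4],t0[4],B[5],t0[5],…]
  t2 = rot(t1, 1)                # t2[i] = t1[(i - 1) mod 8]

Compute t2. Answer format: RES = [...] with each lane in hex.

  t0: 41 76 e7 c4 df 11 e9 3a
  t1: 2d df 3e 11 e9 e9 3a 3a
  t2: 3a 2d df 3e 11 e9 e9 3a

RES = [ 0x3a  0x2d  0xdf  0x3e  0x11  0xe9  0xe9  0x3a ]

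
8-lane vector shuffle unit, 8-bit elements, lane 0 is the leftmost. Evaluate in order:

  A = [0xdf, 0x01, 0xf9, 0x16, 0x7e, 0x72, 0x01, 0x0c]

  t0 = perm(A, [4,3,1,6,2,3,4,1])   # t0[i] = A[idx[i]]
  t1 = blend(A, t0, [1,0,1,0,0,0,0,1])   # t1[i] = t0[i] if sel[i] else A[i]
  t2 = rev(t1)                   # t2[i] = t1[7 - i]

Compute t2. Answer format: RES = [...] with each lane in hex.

t0 = [0x7e, 0x16, 0x01, 0x01, 0xf9, 0x16, 0x7e, 0x01]
t1 = [0x7e, 0x01, 0x01, 0x16, 0x7e, 0x72, 0x01, 0x01]
t2 = [0x01, 0x01, 0x72, 0x7e, 0x16, 0x01, 0x01, 0x7e]

RES = [ 0x01  0x01  0x72  0x7e  0x16  0x01  0x01  0x7e ]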